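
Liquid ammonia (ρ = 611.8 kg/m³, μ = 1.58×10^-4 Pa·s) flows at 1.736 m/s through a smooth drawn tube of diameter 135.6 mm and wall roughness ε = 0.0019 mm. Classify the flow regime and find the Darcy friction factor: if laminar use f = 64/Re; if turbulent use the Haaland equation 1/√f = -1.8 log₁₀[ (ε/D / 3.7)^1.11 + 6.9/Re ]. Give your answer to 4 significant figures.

f ≈ 0.01201

Re = ρVD/μ = 611.8·1.736·0.1356/0.000158 = 9.115e+05.
Re > 4000 → turbulent. ε/D = 1.9e-06/0.1356 = 1.4e-05; Haaland: 1/√f = -1.8 log₁₀[9.59e-07 + 7.57e-06] = 9.124, so f = 0.01201.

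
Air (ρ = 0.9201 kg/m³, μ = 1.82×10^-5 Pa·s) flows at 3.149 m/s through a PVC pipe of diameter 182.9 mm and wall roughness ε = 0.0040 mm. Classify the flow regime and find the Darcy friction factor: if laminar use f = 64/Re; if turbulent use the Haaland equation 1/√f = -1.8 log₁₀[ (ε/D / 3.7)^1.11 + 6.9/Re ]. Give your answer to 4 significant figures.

f ≈ 0.02352

Re = ρVD/μ = 0.9201·3.149·0.1829/1.82e-05 = 2.912e+04.
Re > 4000 → turbulent. ε/D = 4e-06/0.1829 = 2.19e-05; Haaland: 1/√f = -1.8 log₁₀[1.57e-06 + 0.000237] = 6.52, so f = 0.02352.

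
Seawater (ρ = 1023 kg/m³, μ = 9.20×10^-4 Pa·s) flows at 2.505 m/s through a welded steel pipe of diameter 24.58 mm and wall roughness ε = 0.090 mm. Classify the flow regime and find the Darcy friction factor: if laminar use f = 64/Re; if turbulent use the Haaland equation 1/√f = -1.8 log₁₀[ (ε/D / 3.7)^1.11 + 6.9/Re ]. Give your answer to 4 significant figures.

f ≈ 0.02923

Re = ρVD/μ = 1023·2.505·0.02458/0.00092 = 6.847e+04.
Re > 4000 → turbulent. ε/D = 9e-05/0.02458 = 0.00366; Haaland: 1/√f = -1.8 log₁₀[0.000462 + 0.000101] = 5.849, so f = 0.02923.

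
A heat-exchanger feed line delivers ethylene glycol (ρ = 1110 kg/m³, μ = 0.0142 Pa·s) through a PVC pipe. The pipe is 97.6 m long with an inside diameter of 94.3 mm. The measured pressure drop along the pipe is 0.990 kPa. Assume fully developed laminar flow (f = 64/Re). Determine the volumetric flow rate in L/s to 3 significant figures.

For laminar flow, f = 64/Re with Re = ρVD/μ, so Darcy-Weisbach reduces to ΔP = 32μLV/D². Solving for V: V = ΔP·D²/(32μL) = 990·(0.0943)²/(32·0.0142·97.6) = 0.1985 m/s.
Check: Re = ρVD/μ = 1110·0.1985·0.0943/0.0142 = 1463 < 2300, so the laminar assumption holds.
Q = V·A = 0.1985·(π/4·0.0943²) = 0.001386 m³/s = 1.39 L/s.

Q ≈ 1.39 L/s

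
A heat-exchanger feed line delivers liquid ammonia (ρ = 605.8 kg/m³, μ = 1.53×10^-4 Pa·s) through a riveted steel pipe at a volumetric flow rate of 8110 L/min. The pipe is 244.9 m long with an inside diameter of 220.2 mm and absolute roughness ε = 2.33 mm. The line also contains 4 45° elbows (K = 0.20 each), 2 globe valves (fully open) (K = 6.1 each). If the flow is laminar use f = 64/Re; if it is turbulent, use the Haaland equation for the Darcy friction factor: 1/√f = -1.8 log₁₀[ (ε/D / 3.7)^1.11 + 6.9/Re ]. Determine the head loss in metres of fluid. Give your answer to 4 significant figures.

h_f ≈ 36.01 m

Q = 8110 L/min = 8110/60000 = 0.1352 m³/s.
Cross-sectional area A = πD²/4 = π(0.2202)²/4 = 0.03808 m²; mean velocity V = Q/A = 0.1352/0.03808 = 3.549 m/s.
Reynolds number Re = ρVD/μ = 605.8 · 3.549 · 0.2202 / 0.000153 = 3.095e+06.
Re > 4000 → turbulent. Relative roughness ε/D = 0.00233/0.2202 = 0.0106. Haaland: 1/√f = -1.8 log₁₀[(0.0106/3.7)^1.11 + 6.9/3.095e+06] = -1.8 log₁₀[0.0015 + 2.23e-06] = 5.081, so f = 0.03873.
Total minor-loss coefficient ΣK = 4·0.2 + 2·6.1 = 13.
ΔP = [f·L/D + ΣK]·(ρV²/2) = [0.03873·244.9/0.2202 + 13]·(605.8·3.549²/2) = [43.08 + 13]·3816 = 2.14e+05 Pa.
Head loss h_f = ΔP/(ρg) = 2.14e+05/(605.8·9.81) = 36.01 m.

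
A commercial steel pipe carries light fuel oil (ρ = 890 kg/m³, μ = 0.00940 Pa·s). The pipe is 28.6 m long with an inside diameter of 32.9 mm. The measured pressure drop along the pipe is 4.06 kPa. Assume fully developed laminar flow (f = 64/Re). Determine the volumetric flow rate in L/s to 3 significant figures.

Q ≈ 0.434 L/s

For laminar flow, f = 64/Re with Re = ρVD/μ, so Darcy-Weisbach reduces to ΔP = 32μLV/D². Solving for V: V = ΔP·D²/(32μL) = 4060·(0.0329)²/(32·0.0094·28.6) = 0.5108 m/s.
Check: Re = ρVD/μ = 890·0.5108·0.0329/0.0094 = 1591 < 2300, so the laminar assumption holds.
Q = V·A = 0.5108·(π/4·0.0329²) = 0.0004343 m³/s = 0.434 L/s.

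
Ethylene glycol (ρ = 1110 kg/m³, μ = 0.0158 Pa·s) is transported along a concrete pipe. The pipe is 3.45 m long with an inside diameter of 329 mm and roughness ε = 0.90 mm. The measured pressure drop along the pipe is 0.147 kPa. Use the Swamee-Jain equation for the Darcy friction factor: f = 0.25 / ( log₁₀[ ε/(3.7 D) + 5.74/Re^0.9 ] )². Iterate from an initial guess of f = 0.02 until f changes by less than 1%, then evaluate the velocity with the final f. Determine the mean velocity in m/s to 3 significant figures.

V ≈ 0.899 m/s

Rearranging Darcy-Weisbach: V = √(2·ΔP·D/(f·L·ρ)). With ε/D = 0.0009/0.329 = 0.00274, iterate starting from f = 0.02:
  f = 0.02 → V = √(2·147·0.329/(0.02·3.45·1110)) = 1.124 m/s; Re = ρVD/μ = 2.597e+04; f → 0.03036
  f = 0.03036 → V = 0.9121 m/s; Re = 2.108e+04; f → 0.0312
  f = 0.0312 → V = 0.8998 m/s; Re = 2.08e+04; f → 0.03126
Converged (Δf/f < 1%). With the final f = 0.03126: V = √(2·147·0.329/(0.03126·3.45·1110)) = 0.899 m/s.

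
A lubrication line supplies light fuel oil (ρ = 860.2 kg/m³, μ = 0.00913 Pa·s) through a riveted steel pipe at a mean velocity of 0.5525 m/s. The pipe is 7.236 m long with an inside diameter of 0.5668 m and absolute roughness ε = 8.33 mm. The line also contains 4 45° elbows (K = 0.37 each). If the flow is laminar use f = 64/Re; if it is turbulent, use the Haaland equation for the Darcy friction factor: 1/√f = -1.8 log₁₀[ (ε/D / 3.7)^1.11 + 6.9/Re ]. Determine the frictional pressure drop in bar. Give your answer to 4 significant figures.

ΔP ≈ 0.002696 bar

Reynolds number Re = ρVD/μ = 860.2 · 0.5525 · 0.5668 / 0.00913 = 2.95e+04.
Re > 4000 → turbulent. Relative roughness ε/D = 0.00833/0.5668 = 0.0147. Haaland: 1/√f = -1.8 log₁₀[(0.0147/3.7)^1.11 + 6.9/2.95e+04] = -1.8 log₁₀[0.00216 + 0.000234] = 4.717, so f = 0.04495.
Total minor-loss coefficient ΣK = 4·0.37 = 1.48.
ΔP = [f·L/D + ΣK]·(ρV²/2) = [0.04495·7.236/0.5668 + 1.48]·(860.2·0.5525²/2) = [0.5738 + 1.48]·131.3 = 269.6 Pa.
ΔP = 269.6 Pa = 0.002696 bar.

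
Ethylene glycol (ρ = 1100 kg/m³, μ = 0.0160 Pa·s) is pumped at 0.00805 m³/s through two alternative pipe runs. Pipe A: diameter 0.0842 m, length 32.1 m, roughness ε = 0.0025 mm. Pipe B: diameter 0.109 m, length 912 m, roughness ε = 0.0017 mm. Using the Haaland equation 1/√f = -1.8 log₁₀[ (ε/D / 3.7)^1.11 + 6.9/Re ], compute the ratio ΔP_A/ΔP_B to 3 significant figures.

Pipe A: V = Q/A = 0.00805/0.005568 = 1.446 m/s; Re = 8369; ε/D = 2.97e-05; Haaland → f = 0.03248; ΔP_A = f(L/D)(ρV²/2) = 1.423e+04 Pa.
Pipe B: V = Q/A = 0.00805/0.009331 = 0.8627 m/s; Re = 6465; ε/D = 1.56e-05; Haaland → f = 0.03496; ΔP_B = f(L/D)(ρV²/2) = 1.197e+05 Pa.
ΔP_A/ΔP_B = 1.423e+04/1.197e+05 = 0.119.

ΔP_A/ΔP_B ≈ 0.119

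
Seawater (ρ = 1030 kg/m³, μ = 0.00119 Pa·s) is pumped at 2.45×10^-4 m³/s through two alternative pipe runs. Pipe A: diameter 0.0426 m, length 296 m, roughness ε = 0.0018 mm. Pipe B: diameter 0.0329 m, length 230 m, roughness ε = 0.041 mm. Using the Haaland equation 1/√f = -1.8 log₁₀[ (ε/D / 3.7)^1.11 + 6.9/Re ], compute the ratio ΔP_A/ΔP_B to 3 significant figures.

Pipe A: V = Q/A = 0.000245/0.001425 = 0.1719 m/s; Re = 6338; ε/D = 4.23e-05; Haaland → f = 0.03518; ΔP_A = f(L/D)(ρV²/2) = 3720 Pa.
Pipe B: V = Q/A = 0.000245/0.0008501 = 0.2882 m/s; Re = 8207; ε/D = 0.00125; Haaland → f = 0.0341; ΔP_B = f(L/D)(ρV²/2) = 1.02e+04 Pa.
ΔP_A/ΔP_B = 3720/1.02e+04 = 0.365.

ΔP_A/ΔP_B ≈ 0.365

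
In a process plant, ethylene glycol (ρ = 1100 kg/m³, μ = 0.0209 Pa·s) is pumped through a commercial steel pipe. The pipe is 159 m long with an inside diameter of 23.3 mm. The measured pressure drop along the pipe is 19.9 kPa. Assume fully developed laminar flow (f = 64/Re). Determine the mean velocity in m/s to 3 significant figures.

For laminar flow, f = 64/Re with Re = ρVD/μ, so Darcy-Weisbach reduces to ΔP = 32μLV/D². Solving for V: V = ΔP·D²/(32μL) = 1.99e+04·(0.0233)²/(32·0.0209·159) = 0.1016 m/s.
Check: Re = ρVD/μ = 1100·0.1016·0.0233/0.0209 = 124.6 < 2300, so the laminar assumption holds.

V ≈ 0.102 m/s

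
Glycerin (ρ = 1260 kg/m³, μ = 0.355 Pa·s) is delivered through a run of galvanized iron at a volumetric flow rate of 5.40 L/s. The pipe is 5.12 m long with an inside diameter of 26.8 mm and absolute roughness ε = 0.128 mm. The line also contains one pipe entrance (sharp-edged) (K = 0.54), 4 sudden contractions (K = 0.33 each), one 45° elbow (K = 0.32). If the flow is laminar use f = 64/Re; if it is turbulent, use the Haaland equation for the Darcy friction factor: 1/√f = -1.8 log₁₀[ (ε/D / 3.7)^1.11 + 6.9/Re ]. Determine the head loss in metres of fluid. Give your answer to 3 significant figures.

h_f ≈ 72.9 m

Q = 5.40 L/s = 5.40/1000 = 0.0054 m³/s.
Cross-sectional area A = πD²/4 = π(0.0268)²/4 = 0.0005641 m²; mean velocity V = Q/A = 0.0054/0.0005641 = 9.573 m/s.
Reynolds number Re = ρVD/μ = 1260 · 9.573 · 0.0268 / 0.355 = 910.6.
Re < 2300 → laminar flow, so f = 64/Re = 64/910.6 = 0.07029 (the turbulent correlation is not needed).
Total minor-loss coefficient ΣK = 1·0.54 + 4·0.33 + 1·0.32 = 2.18.
ΔP = [f·L/D + ΣK]·(ρV²/2) = [0.07029·5.12/0.0268 + 2.18]·(1260·9.573²/2) = [13.43 + 2.18]·5.773e+04 = 9.011e+05 Pa.
Head loss h_f = ΔP/(ρg) = 9.011e+05/(1260·9.81) = 72.9 m.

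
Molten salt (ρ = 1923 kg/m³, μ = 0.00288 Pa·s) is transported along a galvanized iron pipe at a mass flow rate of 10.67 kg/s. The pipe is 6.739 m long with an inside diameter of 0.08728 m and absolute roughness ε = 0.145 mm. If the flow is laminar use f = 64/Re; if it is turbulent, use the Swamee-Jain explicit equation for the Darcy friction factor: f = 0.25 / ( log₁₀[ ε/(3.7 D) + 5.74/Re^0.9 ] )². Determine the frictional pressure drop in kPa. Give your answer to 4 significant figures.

ΔP ≈ 1.644 kPa

A = πD²/4 = π(0.08728)²/4 = 0.005983 m²; mean velocity V = ṁ/(ρA) = 10.67/(1923 · 0.005983) = 0.9274 m/s.
Reynolds number Re = ρVD/μ = 1923 · 0.9274 · 0.08728 / 0.00288 = 5.405e+04.
Re > 4000 → turbulent. Relative roughness ε/D = 0.000145/0.08728 = 0.00166. Swamee-Jain: f = 0.25/(log₁₀[0.00166/3.7 + 5.74/5.405e+04^0.9])² = 0.25/(log₁₀[0.000449 + 0.000316])² = 0.25/(-3.116)² = 0.02574.
Darcy-Weisbach: ΔP = f(L/D)(ρV²/2) = 0.02574·(6.739/0.08728)·(1923·0.9274²/2) = 0.02574·77.21·827 = 1644 Pa.
ΔP = 1644 Pa = 1.644 kPa.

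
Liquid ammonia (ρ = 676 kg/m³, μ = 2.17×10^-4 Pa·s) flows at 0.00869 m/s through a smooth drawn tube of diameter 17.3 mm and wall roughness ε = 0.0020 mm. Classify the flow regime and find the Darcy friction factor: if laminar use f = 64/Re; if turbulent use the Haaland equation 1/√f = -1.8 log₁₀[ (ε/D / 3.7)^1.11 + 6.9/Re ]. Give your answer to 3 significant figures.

Re = ρVD/μ = 676·0.00869·0.0173/0.000217 = 468.3.
Re < 2300 → laminar, so f = 64/Re = 0.1367 (roughness is irrelevant in laminar flow).

f ≈ 0.137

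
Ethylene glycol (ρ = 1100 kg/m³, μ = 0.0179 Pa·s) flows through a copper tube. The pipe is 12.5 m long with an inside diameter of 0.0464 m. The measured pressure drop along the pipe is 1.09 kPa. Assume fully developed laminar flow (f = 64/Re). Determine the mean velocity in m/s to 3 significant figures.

For laminar flow, f = 64/Re with Re = ρVD/μ, so Darcy-Weisbach reduces to ΔP = 32μLV/D². Solving for V: V = ΔP·D²/(32μL) = 1090·(0.0464)²/(32·0.0179·12.5) = 0.3278 m/s.
Check: Re = ρVD/μ = 1100·0.3278·0.0464/0.0179 = 934.6 < 2300, so the laminar assumption holds.

V ≈ 0.328 m/s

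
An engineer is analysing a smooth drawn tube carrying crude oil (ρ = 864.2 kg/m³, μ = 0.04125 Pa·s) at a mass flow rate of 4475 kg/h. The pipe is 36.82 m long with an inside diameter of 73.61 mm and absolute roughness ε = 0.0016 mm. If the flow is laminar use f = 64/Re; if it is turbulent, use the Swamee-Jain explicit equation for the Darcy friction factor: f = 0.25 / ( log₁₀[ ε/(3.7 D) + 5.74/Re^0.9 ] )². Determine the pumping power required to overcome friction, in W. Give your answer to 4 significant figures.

P ≈ 4.361 W

ṁ = 4475 kg/h = 4475/3600 = 1.243 kg/s.
A = πD²/4 = π(0.07361)²/4 = 0.004256 m²; mean velocity V = ṁ/(ρA) = 1.243/(864.2 · 0.004256) = 0.338 m/s.
Reynolds number Re = ρVD/μ = 864.2 · 0.338 · 0.07361 / 0.0413 = 521.2.
Re < 2300 → laminar flow, so f = 64/Re = 64/521.2 = 0.1228 (the turbulent correlation is not needed).
Darcy-Weisbach: ΔP = f(L/D)(ρV²/2) = 0.1228·(36.82/0.07361)·(864.2·0.338²/2) = 0.1228·500.2·49.36 = 3032 Pa.
Q = ṁ/ρ = 1.243/864.2 = 0.001438 m³/s.
Pumping power P = QΔP = 0.001438·3032 = 4.3609 W = 4.361 W.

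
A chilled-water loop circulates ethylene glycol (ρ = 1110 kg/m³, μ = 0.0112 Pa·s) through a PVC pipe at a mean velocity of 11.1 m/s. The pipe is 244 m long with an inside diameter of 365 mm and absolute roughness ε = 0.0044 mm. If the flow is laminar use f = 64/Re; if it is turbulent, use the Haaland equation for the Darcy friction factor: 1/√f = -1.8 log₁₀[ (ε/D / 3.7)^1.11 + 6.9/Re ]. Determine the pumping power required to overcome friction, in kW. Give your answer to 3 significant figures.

P ≈ 728 kW

Reynolds number Re = ρVD/μ = 1110 · 11.1 · 0.365 / 0.0112 = 4.015e+05.
Re > 4000 → turbulent. Relative roughness ε/D = 4.4e-06/0.365 = 1.21e-05. Haaland: 1/√f = -1.8 log₁₀[(1.21e-05/3.7)^1.11 + 6.9/4.015e+05] = -1.8 log₁₀[8.12e-07 + 1.72e-05] = 8.541, so f = 0.01371.
Darcy-Weisbach: ΔP = f(L/D)(ρV²/2) = 0.01371·(244/0.365)·(1110·11.1²/2) = 0.01371·668.5·6.838e+04 = 6.267e+05 Pa.
Q = V·A = 11.1·0.1046 = 1.161 m³/s.
Pumping power P = QΔP = 1.161·6.267e+05 = 727900 W = 728 kW.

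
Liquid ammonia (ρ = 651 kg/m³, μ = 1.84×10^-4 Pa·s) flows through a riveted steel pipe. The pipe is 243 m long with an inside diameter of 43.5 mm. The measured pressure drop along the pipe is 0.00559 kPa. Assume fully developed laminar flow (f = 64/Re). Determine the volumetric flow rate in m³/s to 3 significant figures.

For laminar flow, f = 64/Re with Re = ρVD/μ, so Darcy-Weisbach reduces to ΔP = 32μLV/D². Solving for V: V = ΔP·D²/(32μL) = 5.59·(0.0435)²/(32·0.000184·243) = 0.007393 m/s.
Check: Re = ρVD/μ = 651·0.007393·0.0435/0.000184 = 1138 < 2300, so the laminar assumption holds.
Q = V·A = 0.007393·(π/4·0.0435²) = 1.099e-05 m³/s = 1.10×10^-5 m³/s.

Q ≈ 1.10×10^-5 m³/s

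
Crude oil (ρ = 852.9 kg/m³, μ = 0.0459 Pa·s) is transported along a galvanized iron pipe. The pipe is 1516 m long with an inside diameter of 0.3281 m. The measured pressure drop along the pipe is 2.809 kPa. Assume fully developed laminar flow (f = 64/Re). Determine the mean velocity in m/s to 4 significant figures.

V ≈ 0.1358 m/s

For laminar flow, f = 64/Re with Re = ρVD/μ, so Darcy-Weisbach reduces to ΔP = 32μLV/D². Solving for V: V = ΔP·D²/(32μL) = 2809·(0.3281)²/(32·0.0459·1516) = 0.1358 m/s.
Check: Re = ρVD/μ = 852.9·0.1358·0.3281/0.0459 = 827.9 < 2300, so the laminar assumption holds.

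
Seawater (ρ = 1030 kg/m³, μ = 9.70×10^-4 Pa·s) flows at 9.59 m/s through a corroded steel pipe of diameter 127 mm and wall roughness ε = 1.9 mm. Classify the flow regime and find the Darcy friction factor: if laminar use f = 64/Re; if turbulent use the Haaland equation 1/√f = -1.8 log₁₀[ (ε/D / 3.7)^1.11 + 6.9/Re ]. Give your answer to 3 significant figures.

Re = ρVD/μ = 1030·9.59·0.127/0.00097 = 1.293e+06.
Re > 4000 → turbulent. ε/D = 0.0019/0.127 = 0.015; Haaland: 1/√f = -1.8 log₁₀[0.00221 + 5.34e-06] = 4.78, so f = 0.04377.

f ≈ 0.0438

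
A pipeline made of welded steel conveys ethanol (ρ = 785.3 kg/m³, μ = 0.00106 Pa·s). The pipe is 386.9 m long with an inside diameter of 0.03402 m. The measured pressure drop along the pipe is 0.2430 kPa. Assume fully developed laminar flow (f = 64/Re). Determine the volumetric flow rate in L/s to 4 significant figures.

For laminar flow, f = 64/Re with Re = ρVD/μ, so Darcy-Weisbach reduces to ΔP = 32μLV/D². Solving for V: V = ΔP·D²/(32μL) = 243·(0.03402)²/(32·0.00106·386.9) = 0.02143 m/s.
Check: Re = ρVD/μ = 785.3·0.02143·0.03402/0.00106 = 540.1 < 2300, so the laminar assumption holds.
Q = V·A = 0.02143·(π/4·0.03402²) = 1.948e-05 m³/s = 0.01948 L/s.

Q ≈ 0.01948 L/s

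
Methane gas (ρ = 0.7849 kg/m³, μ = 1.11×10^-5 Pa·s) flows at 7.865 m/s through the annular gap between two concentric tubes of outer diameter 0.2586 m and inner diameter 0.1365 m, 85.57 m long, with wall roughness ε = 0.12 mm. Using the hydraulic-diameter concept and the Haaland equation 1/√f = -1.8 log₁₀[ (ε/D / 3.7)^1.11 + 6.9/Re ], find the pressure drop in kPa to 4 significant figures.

Hydraulic diameter D_h = 4A/P = D_o - D_i = 0.2586 - 0.1365 = 0.1221 m.
Re = ρVD_h/μ = 0.7849·7.865·0.1221/1.11e-05 = 6.791e+04.
ε/D_h = 0.00012/0.1221 = 0.000983; Haaland gives 1/√f = -1.8 log₁₀[0.000107+0.000102] = 6.624, so f = 0.02279.
ΔP = f(L/D_h)(ρV²/2) = 0.02279·85.57/0.1221·24.28 = 387.8 Pa.
ΔP = 0.3878 kPa.

ΔP ≈ 0.3878 kPa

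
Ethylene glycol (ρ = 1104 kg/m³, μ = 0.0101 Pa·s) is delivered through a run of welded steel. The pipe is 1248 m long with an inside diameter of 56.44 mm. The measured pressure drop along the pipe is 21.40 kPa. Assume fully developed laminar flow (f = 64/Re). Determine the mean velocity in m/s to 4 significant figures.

For laminar flow, f = 64/Re with Re = ρVD/μ, so Darcy-Weisbach reduces to ΔP = 32μLV/D². Solving for V: V = ΔP·D²/(32μL) = 2.14e+04·(0.05644)²/(32·0.0101·1248) = 0.169 m/s.
Check: Re = ρVD/μ = 1104·0.169·0.05644/0.0101 = 1043 < 2300, so the laminar assumption holds.

V ≈ 0.1690 m/s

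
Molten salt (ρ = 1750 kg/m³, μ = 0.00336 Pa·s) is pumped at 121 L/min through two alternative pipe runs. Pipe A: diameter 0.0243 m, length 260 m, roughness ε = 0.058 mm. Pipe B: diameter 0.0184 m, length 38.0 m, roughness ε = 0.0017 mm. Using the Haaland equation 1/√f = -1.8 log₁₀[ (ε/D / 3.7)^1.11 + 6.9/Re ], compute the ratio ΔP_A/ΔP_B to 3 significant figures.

Pipe A: V = Q/A = 0.002017/0.0004638 = 4.348 m/s; Re = 5.503e+04; ε/D = 0.00239; Haaland → f = 0.02695; ΔP_A = f(L/D)(ρV²/2) = 4.771e+06 Pa.
Pipe B: V = Q/A = 0.002017/0.0002659 = 7.584 m/s; Re = 7.268e+04; ε/D = 9.24e-05; Haaland → f = 0.0194; ΔP_B = f(L/D)(ρV²/2) = 2.017e+06 Pa.
ΔP_A/ΔP_B = 4.771e+06/2.017e+06 = 2.37.

ΔP_A/ΔP_B ≈ 2.37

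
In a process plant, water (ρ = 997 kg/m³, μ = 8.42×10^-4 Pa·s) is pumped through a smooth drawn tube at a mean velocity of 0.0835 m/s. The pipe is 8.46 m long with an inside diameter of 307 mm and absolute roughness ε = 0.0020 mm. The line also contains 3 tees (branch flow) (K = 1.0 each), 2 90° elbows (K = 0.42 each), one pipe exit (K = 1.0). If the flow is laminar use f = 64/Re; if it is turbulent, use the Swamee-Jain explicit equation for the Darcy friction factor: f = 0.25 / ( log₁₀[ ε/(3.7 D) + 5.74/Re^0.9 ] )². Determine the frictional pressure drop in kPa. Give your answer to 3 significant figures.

ΔP ≈ 0.0191 kPa

Reynolds number Re = ρVD/μ = 997 · 0.0835 · 0.307 / 0.000842 = 3.035e+04.
Re > 4000 → turbulent. Relative roughness ε/D = 2e-06/0.307 = 6.51e-06. Swamee-Jain: f = 0.25/(log₁₀[6.51e-06/3.7 + 5.74/3.035e+04^0.9])² = 0.25/(log₁₀[1.76e-06 + 0.000531])² = 0.25/(-3.274)² = 0.02333.
Total minor-loss coefficient ΣK = 3·1 + 2·0.42 + 1·1 = 4.84.
ΔP = [f·L/D + ΣK]·(ρV²/2) = [0.02333·8.46/0.307 + 4.84]·(997·0.0835²/2) = [0.6429 + 4.84]·3.476 = 19.06 Pa.
ΔP = 19.06 Pa = 0.0191 kPa.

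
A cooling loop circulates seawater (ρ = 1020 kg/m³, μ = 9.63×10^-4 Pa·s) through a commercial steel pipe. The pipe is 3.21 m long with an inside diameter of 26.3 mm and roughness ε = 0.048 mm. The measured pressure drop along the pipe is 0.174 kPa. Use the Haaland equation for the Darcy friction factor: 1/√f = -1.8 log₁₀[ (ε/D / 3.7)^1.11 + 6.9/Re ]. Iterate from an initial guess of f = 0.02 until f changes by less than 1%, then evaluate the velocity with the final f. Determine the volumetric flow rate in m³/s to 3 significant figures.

Q ≈ 1.53×10^-4 m³/s

Rearranging Darcy-Weisbach: V = √(2·ΔP·D/(f·L·ρ)). With ε/D = 4.8e-05/0.0263 = 0.00183, iterate starting from f = 0.02:
  f = 0.02 → V = √(2·174·0.0263/(0.02·3.21·1020)) = 0.3739 m/s; Re = ρVD/μ = 1.041e+04; f → 0.03302
  f = 0.03302 → V = 0.291 m/s; Re = 8106; f → 0.03492
  f = 0.03492 → V = 0.2829 m/s; Re = 7881; f → 0.03516
Converged (Δf/f < 1%). With the final f = 0.03516: V = √(2·174·0.0263/(0.03516·3.21·1020)) = 0.282 m/s.
Q = V·A = 0.282·(π/4·0.0263²) = 0.0001532 m³/s = 1.53×10^-4 m³/s.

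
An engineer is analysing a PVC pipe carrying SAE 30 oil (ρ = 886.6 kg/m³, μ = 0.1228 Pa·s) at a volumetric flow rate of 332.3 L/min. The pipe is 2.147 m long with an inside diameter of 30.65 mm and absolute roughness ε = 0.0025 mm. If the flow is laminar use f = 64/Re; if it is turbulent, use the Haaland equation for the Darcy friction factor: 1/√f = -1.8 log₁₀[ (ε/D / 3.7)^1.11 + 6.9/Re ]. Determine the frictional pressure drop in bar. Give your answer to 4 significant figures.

Q = 332.3 L/min = 332.3/60000 = 0.005538 m³/s.
Cross-sectional area A = πD²/4 = π(0.03065)²/4 = 0.0007378 m²; mean velocity V = Q/A = 0.005538/0.0007378 = 7.506 m/s.
Reynolds number Re = ρVD/μ = 886.6 · 7.506 · 0.03065 / 0.123 = 1661.
Re < 2300 → laminar flow, so f = 64/Re = 64/1661 = 0.03853 (the turbulent correlation is not needed).
Darcy-Weisbach: ΔP = f(L/D)(ρV²/2) = 0.03853·(2.147/0.03065)·(886.6·7.506²/2) = 0.03853·70.05·2.498e+04 = 6.741e+04 Pa.
ΔP = 6.741e+04 Pa = 0.6741 bar.

ΔP ≈ 0.6741 bar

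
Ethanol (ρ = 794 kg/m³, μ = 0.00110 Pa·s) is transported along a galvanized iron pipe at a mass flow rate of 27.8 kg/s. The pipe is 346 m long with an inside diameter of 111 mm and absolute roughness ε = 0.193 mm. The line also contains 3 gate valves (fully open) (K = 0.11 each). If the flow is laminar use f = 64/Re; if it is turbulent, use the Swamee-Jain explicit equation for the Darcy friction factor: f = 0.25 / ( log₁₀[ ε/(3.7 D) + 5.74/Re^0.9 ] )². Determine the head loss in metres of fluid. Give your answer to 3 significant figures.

A = πD²/4 = π(0.111)²/4 = 0.009677 m²; mean velocity V = ṁ/(ρA) = 27.8/(794 · 0.009677) = 3.618 m/s.
Reynolds number Re = ρVD/μ = 794 · 3.618 · 0.111 / 0.0011 = 2.899e+05.
Re > 4000 → turbulent. Relative roughness ε/D = 0.000193/0.111 = 0.00174. Swamee-Jain: f = 0.25/(log₁₀[0.00174/3.7 + 5.74/2.899e+05^0.9])² = 0.25/(log₁₀[0.00047 + 6.96e-05])² = 0.25/(-3.268)² = 0.02341.
Total minor-loss coefficient ΣK = 3·0.11 = 0.33.
ΔP = [f·L/D + ΣK]·(ρV²/2) = [0.02341·346/0.111 + 0.33]·(794·3.618²/2) = [72.97 + 0.33]·5197 = 3.81e+05 Pa.
Head loss h_f = ΔP/(ρg) = 3.81e+05/(794·9.81) = 48.9 m.

h_f ≈ 48.9 m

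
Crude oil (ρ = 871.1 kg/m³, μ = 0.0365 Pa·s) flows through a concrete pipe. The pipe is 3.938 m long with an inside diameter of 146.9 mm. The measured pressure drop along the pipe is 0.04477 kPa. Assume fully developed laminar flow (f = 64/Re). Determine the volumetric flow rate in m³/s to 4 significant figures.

For laminar flow, f = 64/Re with Re = ρVD/μ, so Darcy-Weisbach reduces to ΔP = 32μLV/D². Solving for V: V = ΔP·D²/(32μL) = 44.77·(0.1469)²/(32·0.0365·3.938) = 0.21 m/s.
Check: Re = ρVD/μ = 871.1·0.21·0.1469/0.0365 = 736.4 < 2300, so the laminar assumption holds.
Q = V·A = 0.21·(π/4·0.1469²) = 0.00356 m³/s = 0.003560 m³/s.

Q ≈ 0.003560 m³/s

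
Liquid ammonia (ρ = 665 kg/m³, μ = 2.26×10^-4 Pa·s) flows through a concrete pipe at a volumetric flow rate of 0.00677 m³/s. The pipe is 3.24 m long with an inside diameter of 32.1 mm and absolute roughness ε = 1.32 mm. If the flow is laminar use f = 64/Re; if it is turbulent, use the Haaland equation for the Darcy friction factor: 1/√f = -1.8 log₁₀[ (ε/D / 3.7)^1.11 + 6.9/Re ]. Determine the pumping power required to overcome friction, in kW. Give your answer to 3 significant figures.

Cross-sectional area A = πD²/4 = π(0.0321)²/4 = 0.0008093 m²; mean velocity V = Q/A = 0.00677/0.0008093 = 8.365 m/s.
Reynolds number Re = ρVD/μ = 665 · 8.365 · 0.0321 / 0.000226 = 7.901e+05.
Re > 4000 → turbulent. Relative roughness ε/D = 0.00132/0.0321 = 0.0411. Haaland: 1/√f = -1.8 log₁₀[(0.0411/3.7)^1.11 + 6.9/7.901e+05] = -1.8 log₁₀[0.00678 + 8.73e-06] = 3.903, so f = 0.06563.
Darcy-Weisbach: ΔP = f(L/D)(ρV²/2) = 0.06563·(3.24/0.0321)·(665·8.365²/2) = 0.06563·100.9·2.327e+04 = 1.541e+05 Pa.
Pumping power P = QΔP = 0.00677·1.541e+05 = 1044 W = 1.04 kW.

P ≈ 1.04 kW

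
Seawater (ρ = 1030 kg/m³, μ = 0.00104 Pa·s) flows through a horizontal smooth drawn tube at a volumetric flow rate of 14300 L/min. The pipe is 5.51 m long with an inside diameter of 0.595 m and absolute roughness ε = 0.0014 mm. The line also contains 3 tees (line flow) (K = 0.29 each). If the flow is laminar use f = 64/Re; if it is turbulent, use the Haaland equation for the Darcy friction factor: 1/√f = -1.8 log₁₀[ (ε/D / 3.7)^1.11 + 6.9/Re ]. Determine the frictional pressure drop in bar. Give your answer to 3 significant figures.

Q = 14300 L/min = 14300/60000 = 0.2383 m³/s.
Cross-sectional area A = πD²/4 = π(0.595)²/4 = 0.2781 m²; mean velocity V = Q/A = 0.2383/0.2781 = 0.8572 m/s.
Reynolds number Re = ρVD/μ = 1030 · 0.8572 · 0.595 / 0.00104 = 5.051e+05.
Re > 4000 → turbulent. Relative roughness ε/D = 1.4e-06/0.595 = 2.35e-06. Haaland: 1/√f = -1.8 log₁₀[(2.35e-06/3.7)^1.11 + 6.9/5.051e+05] = -1.8 log₁₀[1.32e-07 + 1.37e-05] = 8.749, so f = 0.01307.
Total minor-loss coefficient ΣK = 3·0.29 = 0.87.
ΔP = [f·L/D + ΣK]·(ρV²/2) = [0.01307·5.51/0.595 + 0.87]·(1030·0.8572²/2) = [0.121 + 0.87]·378.4 = 375 Pa.
ΔP = 375 Pa = 0.00375 bar.

ΔP ≈ 0.00375 bar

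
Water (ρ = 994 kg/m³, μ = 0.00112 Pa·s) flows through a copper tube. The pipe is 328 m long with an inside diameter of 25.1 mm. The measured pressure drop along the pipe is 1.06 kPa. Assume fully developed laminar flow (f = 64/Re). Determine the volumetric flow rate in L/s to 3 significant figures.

For laminar flow, f = 64/Re with Re = ρVD/μ, so Darcy-Weisbach reduces to ΔP = 32μLV/D². Solving for V: V = ΔP·D²/(32μL) = 1060·(0.0251)²/(32·0.00112·328) = 0.05681 m/s.
Check: Re = ρVD/μ = 994·0.05681·0.0251/0.00112 = 1265 < 2300, so the laminar assumption holds.
Q = V·A = 0.05681·(π/4·0.0251²) = 2.811e-05 m³/s = 0.0281 L/s.

Q ≈ 0.0281 L/s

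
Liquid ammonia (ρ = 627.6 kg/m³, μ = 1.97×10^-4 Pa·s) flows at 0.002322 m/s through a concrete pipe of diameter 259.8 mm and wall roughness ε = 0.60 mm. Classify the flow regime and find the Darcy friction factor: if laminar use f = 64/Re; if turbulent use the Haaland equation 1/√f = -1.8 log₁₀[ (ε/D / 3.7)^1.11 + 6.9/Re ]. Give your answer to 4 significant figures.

Re = ρVD/μ = 627.6·0.002322·0.2598/0.000197 = 1922.
Re < 2300 → laminar, so f = 64/Re = 0.0333 (roughness is irrelevant in laminar flow).

f ≈ 0.03330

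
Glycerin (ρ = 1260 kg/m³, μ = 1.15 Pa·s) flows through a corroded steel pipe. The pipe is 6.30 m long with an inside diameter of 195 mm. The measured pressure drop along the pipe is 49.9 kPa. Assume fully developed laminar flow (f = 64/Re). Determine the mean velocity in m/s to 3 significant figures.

For laminar flow, f = 64/Re with Re = ρVD/μ, so Darcy-Weisbach reduces to ΔP = 32μLV/D². Solving for V: V = ΔP·D²/(32μL) = 4.99e+04·(0.195)²/(32·1.15·6.3) = 8.184 m/s.
Check: Re = ρVD/μ = 1260·8.184·0.195/1.15 = 1749 < 2300, so the laminar assumption holds.

V ≈ 8.18 m/s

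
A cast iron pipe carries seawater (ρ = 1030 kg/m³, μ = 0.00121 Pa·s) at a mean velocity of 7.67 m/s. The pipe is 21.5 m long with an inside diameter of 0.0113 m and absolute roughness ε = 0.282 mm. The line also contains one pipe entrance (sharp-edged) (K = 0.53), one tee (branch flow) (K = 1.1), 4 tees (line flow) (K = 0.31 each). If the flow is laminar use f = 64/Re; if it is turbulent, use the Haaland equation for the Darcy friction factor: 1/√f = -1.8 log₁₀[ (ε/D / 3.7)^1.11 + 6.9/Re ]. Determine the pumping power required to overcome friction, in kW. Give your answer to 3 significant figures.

Reynolds number Re = ρVD/μ = 1030 · 7.67 · 0.0113 / 0.00121 = 7.378e+04.
Re > 4000 → turbulent. Relative roughness ε/D = 0.000282/0.0113 = 0.025. Haaland: 1/√f = -1.8 log₁₀[(0.025/3.7)^1.11 + 6.9/7.378e+04] = -1.8 log₁₀[0.00389 + 9.35e-05] = 4.319, so f = 0.0536.
Total minor-loss coefficient ΣK = 1·0.53 + 1·1.1 + 4·0.31 = 2.87.
ΔP = [f·L/D + ΣK]·(ρV²/2) = [0.0536·21.5/0.0113 + 2.87]·(1030·7.67²/2) = [102 + 2.87]·3.03e+04 = 3.177e+06 Pa.
Q = V·A = 7.67·0.0001003 = 0.0007692 m³/s.
Pumping power P = QΔP = 0.0007692·3.177e+06 = 2444 W = 2.44 kW.

P ≈ 2.44 kW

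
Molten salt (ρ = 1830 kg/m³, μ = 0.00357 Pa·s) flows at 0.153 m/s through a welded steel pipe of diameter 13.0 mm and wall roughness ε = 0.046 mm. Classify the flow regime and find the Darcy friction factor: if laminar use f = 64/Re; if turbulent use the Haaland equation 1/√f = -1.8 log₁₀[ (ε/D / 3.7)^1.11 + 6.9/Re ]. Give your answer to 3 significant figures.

Re = ρVD/μ = 1830·0.153·0.013/0.00357 = 1020.
Re < 2300 → laminar, so f = 64/Re = 0.06277 (roughness is irrelevant in laminar flow).

f ≈ 0.0628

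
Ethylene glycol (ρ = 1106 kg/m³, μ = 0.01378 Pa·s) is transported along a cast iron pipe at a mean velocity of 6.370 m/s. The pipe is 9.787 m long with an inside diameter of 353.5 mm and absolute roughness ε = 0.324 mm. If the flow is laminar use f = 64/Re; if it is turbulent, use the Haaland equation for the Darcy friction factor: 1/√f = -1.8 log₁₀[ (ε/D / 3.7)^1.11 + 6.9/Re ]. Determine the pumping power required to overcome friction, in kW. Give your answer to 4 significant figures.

P ≈ 8.039 kW

Reynolds number Re = ρVD/μ = 1106 · 6.37 · 0.3535 / 0.0138 = 1.807e+05.
Re > 4000 → turbulent. Relative roughness ε/D = 0.000324/0.3535 = 0.000917. Haaland: 1/√f = -1.8 log₁₀[(0.000917/3.7)^1.11 + 6.9/1.807e+05] = -1.8 log₁₀[9.94e-05 + 3.82e-05] = 6.951, so f = 0.0207.
Darcy-Weisbach: ΔP = f(L/D)(ρV²/2) = 0.0207·(9.787/0.3535)·(1106·6.37²/2) = 0.0207·27.69·2.244e+04 = 1.286e+04 Pa.
Q = V·A = 6.37·0.09815 = 0.6252 m³/s.
Pumping power P = QΔP = 0.6252·1.286e+04 = 8039.2 W = 8.039 kW.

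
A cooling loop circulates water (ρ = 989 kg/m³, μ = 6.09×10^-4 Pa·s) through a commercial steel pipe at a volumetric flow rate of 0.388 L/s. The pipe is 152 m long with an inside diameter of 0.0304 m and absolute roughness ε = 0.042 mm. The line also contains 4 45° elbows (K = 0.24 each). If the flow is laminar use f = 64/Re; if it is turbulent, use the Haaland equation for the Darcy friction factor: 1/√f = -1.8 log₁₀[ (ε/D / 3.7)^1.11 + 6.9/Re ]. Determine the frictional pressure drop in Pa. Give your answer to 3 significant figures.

ΔP ≈ 19200 Pa

Q = 0.388 L/s = 0.388/1000 = 0.000388 m³/s.
Cross-sectional area A = πD²/4 = π(0.0304)²/4 = 0.0007258 m²; mean velocity V = Q/A = 0.000388/0.0007258 = 0.5346 m/s.
Reynolds number Re = ρVD/μ = 989 · 0.5346 · 0.0304 / 0.000609 = 2.639e+04.
Re > 4000 → turbulent. Relative roughness ε/D = 4.2e-05/0.0304 = 0.00138. Haaland: 1/√f = -1.8 log₁₀[(0.00138/3.7)^1.11 + 6.9/2.639e+04] = -1.8 log₁₀[0.000157 + 0.000261] = 6.082, so f = 0.02704.
Total minor-loss coefficient ΣK = 4·0.24 = 0.96.
ΔP = [f·L/D + ΣK]·(ρV²/2) = [0.02704·152/0.0304 + 0.96]·(989·0.5346²/2) = [135.2 + 0.96]·141.3 = 1.924e+04 Pa.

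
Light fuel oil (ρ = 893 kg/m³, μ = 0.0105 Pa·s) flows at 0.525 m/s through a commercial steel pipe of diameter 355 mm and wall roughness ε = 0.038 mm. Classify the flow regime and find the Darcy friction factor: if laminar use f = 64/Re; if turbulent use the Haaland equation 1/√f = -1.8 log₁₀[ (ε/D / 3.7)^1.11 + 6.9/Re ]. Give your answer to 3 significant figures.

f ≈ 0.0275

Re = ρVD/μ = 893·0.525·0.355/0.0105 = 1.585e+04.
Re > 4000 → turbulent. ε/D = 3.8e-05/0.355 = 0.000107; Haaland: 1/√f = -1.8 log₁₀[9.16e-06 + 0.000435] = 6.034, so f = 0.02747.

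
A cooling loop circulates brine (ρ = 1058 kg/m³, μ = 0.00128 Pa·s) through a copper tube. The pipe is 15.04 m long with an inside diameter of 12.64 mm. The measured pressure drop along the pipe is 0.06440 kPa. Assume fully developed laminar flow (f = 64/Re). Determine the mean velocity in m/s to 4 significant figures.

For laminar flow, f = 64/Re with Re = ρVD/μ, so Darcy-Weisbach reduces to ΔP = 32μLV/D². Solving for V: V = ΔP·D²/(32μL) = 64.4·(0.01264)²/(32·0.00128·15.04) = 0.0167 m/s.
Check: Re = ρVD/μ = 1058·0.0167·0.01264/0.00128 = 174.5 < 2300, so the laminar assumption holds.

V ≈ 0.01670 m/s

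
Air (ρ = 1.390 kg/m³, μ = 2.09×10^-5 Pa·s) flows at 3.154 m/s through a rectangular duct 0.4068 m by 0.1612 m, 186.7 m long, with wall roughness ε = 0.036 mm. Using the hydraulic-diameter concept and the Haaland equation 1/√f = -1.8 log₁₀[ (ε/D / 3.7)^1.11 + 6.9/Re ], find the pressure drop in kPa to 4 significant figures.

Hydraulic diameter D_h = 4A/P = 4·(0.4068·0.1612)/(2·(0.4068+0.1612)) = 0.2623/1.136 = 0.2309 m.
Re = ρVD_h/μ = 1.39·3.154·0.2309/2.09e-05 = 4.843e+04.
ε/D_h = 3.6e-05/0.2309 = 0.000156; Haaland gives 1/√f = -1.8 log₁₀[1.39e-05+0.000142] = 6.851, so f = 0.02131.
ΔP = f(L/D_h)(ρV²/2) = 0.02131·186.7/0.2309·6.914 = 119.1 Pa.
ΔP = 0.1191 kPa.

ΔP ≈ 0.1191 kPa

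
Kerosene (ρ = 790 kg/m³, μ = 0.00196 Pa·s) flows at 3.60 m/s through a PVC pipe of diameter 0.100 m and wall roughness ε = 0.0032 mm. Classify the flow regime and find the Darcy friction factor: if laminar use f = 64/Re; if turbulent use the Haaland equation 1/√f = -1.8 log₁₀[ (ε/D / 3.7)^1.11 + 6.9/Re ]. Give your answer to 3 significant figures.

f ≈ 0.0167

Re = ρVD/μ = 790·3.6·0.1/0.00196 = 1.451e+05.
Re > 4000 → turbulent. ε/D = 3.2e-06/0.1 = 3.2e-05; Haaland: 1/√f = -1.8 log₁₀[2.4e-06 + 4.76e-05] = 7.743, so f = 0.01668.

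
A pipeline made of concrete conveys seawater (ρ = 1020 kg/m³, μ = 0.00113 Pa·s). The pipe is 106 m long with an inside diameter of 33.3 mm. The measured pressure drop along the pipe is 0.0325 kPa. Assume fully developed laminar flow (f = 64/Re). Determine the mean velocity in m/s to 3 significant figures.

For laminar flow, f = 64/Re with Re = ρVD/μ, so Darcy-Weisbach reduces to ΔP = 32μLV/D². Solving for V: V = ΔP·D²/(32μL) = 32.5·(0.0333)²/(32·0.00113·106) = 0.009402 m/s.
Check: Re = ρVD/μ = 1020·0.009402·0.0333/0.00113 = 282.6 < 2300, so the laminar assumption holds.

V ≈ 0.00940 m/s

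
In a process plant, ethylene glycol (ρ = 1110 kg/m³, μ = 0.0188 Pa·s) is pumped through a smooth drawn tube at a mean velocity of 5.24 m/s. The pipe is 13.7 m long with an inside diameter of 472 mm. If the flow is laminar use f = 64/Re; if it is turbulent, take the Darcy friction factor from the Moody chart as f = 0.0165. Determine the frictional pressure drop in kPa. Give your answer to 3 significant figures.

ΔP ≈ 7.30 kPa

Reynolds number Re = ρVD/μ = 1110 · 5.24 · 0.472 / 0.0188 = 1.46e+05.
Re > 4000 → turbulent; use the Moody-chart value f = 0.0165.
Darcy-Weisbach: ΔP = f(L/D)(ρV²/2) = 0.0165·(13.7/0.472)·(1110·5.24²/2) = 0.0165·29.03·1.524e+04 = 7298 Pa.
ΔP = 7298 Pa = 7.30 kPa.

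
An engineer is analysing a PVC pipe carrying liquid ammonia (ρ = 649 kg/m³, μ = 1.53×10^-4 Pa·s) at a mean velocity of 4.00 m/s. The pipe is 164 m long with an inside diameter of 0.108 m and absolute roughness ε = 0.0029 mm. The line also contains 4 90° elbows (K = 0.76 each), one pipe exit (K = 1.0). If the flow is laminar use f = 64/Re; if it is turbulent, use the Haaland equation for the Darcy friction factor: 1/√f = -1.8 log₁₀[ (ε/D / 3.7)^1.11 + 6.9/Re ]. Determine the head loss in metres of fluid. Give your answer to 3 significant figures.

Reynolds number Re = ρVD/μ = 649 · 4 · 0.108 / 0.000153 = 1.832e+06.
Re > 4000 → turbulent. Relative roughness ε/D = 2.9e-06/0.108 = 2.69e-05. Haaland: 1/√f = -1.8 log₁₀[(2.69e-05/3.7)^1.11 + 6.9/1.832e+06] = -1.8 log₁₀[1.97e-06 + 3.77e-06] = 9.434, so f = 0.01124.
Total minor-loss coefficient ΣK = 4·0.76 + 1·1 = 4.04.
ΔP = [f·L/D + ΣK]·(ρV²/2) = [0.01124·164/0.108 + 4.04]·(649·4²/2) = [17.06 + 4.04]·5192 = 1.096e+05 Pa.
Head loss h_f = ΔP/(ρg) = 1.096e+05/(649·9.81) = 17.2 m.

h_f ≈ 17.2 m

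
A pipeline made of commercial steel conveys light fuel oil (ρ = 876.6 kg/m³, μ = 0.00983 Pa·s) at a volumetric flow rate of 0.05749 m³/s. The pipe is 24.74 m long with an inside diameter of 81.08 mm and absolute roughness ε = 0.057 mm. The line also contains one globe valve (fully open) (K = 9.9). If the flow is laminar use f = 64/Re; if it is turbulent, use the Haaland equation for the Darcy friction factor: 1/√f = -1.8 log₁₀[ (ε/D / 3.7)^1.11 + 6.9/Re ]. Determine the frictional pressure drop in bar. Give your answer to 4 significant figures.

ΔP ≈ 8.930 bar

Cross-sectional area A = πD²/4 = π(0.08108)²/4 = 0.005163 m²; mean velocity V = Q/A = 0.05749/0.005163 = 11.13 m/s.
Reynolds number Re = ρVD/μ = 876.6 · 11.13 · 0.08108 / 0.00983 = 8.051e+04.
Re > 4000 → turbulent. Relative roughness ε/D = 5.7e-05/0.08108 = 0.000703. Haaland: 1/√f = -1.8 log₁₀[(0.000703/3.7)^1.11 + 6.9/8.051e+04] = -1.8 log₁₀[7.4e-05 + 8.57e-05] = 6.834, so f = 0.02141.
Total minor-loss coefficient ΣK = 1·9.9 = 9.9.
ΔP = [f·L/D + ΣK]·(ρV²/2) = [0.02141·24.74/0.08108 + 9.9]·(876.6·11.13²/2) = [6.534 + 9.9]·5.434e+04 = 8.93e+05 Pa.
ΔP = 8.93e+05 Pa = 8.930 bar.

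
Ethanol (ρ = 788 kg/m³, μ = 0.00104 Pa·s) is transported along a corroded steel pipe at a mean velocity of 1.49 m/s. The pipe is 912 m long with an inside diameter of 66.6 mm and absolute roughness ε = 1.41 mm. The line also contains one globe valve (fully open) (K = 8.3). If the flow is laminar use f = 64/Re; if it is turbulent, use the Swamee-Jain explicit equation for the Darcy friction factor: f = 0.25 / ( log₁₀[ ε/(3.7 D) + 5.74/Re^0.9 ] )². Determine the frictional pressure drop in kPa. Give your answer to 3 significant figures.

Reynolds number Re = ρVD/μ = 788 · 1.49 · 0.0666 / 0.00104 = 7.519e+04.
Re > 4000 → turbulent. Relative roughness ε/D = 0.00141/0.0666 = 0.0212. Swamee-Jain: f = 0.25/(log₁₀[0.0212/3.7 + 5.74/7.519e+04^0.9])² = 0.25/(log₁₀[0.00572 + 0.000235])² = 0.25/(-2.225)² = 0.0505.
Total minor-loss coefficient ΣK = 1·8.3 = 8.3.
ΔP = [f·L/D + ΣK]·(ρV²/2) = [0.0505·912/0.0666 + 8.3]·(788·1.49²/2) = [691.5 + 8.3]·874.7 = 6.121e+05 Pa.
ΔP = 6.121e+05 Pa = 612 kPa.

ΔP ≈ 612 kPa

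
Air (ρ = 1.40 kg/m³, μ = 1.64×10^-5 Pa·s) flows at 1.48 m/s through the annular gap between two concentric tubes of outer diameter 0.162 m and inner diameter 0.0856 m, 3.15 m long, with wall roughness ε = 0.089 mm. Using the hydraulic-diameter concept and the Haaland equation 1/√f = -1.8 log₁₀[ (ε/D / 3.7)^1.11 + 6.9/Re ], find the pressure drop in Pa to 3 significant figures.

Hydraulic diameter D_h = 4A/P = D_o - D_i = 0.162 - 0.0856 = 0.0764 m.
Re = ρVD_h/μ = 1.4·1.48·0.0764/1.64e-05 = 9652.
ε/D_h = 8.9e-05/0.0764 = 0.00116; Haaland gives 1/√f = -1.8 log₁₀[0.00013+0.000715] = 5.532, so f = 0.03268.
ΔP = f(L/D_h)(ρV²/2) = 0.03268·3.15/0.0764·1.533 = 2.066 Pa.

ΔP ≈ 2.07 Pa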